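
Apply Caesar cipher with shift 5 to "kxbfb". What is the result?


Caesar cipher: shift "kxbfb" by 5
  'k' (pos 10) + 5 = pos 15 = 'p'
  'x' (pos 23) + 5 = pos 2 = 'c'
  'b' (pos 1) + 5 = pos 6 = 'g'
  'f' (pos 5) + 5 = pos 10 = 'k'
  'b' (pos 1) + 5 = pos 6 = 'g'
Result: pcgkg

pcgkg


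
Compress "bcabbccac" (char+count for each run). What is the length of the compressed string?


Input: bcabbccac
Runs:
  'b' x 1 => "b1"
  'c' x 1 => "c1"
  'a' x 1 => "a1"
  'b' x 2 => "b2"
  'c' x 2 => "c2"
  'a' x 1 => "a1"
  'c' x 1 => "c1"
Compressed: "b1c1a1b2c2a1c1"
Compressed length: 14

14


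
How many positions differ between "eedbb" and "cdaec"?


Comparing "eedbb" and "cdaec" position by position:
  Position 0: 'e' vs 'c' => DIFFER
  Position 1: 'e' vs 'd' => DIFFER
  Position 2: 'd' vs 'a' => DIFFER
  Position 3: 'b' vs 'e' => DIFFER
  Position 4: 'b' vs 'c' => DIFFER
Positions that differ: 5

5


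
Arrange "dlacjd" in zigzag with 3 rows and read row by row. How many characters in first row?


Zigzag "dlacjd" into 3 rows:
Placing characters:
  'd' => row 0
  'l' => row 1
  'a' => row 2
  'c' => row 1
  'j' => row 0
  'd' => row 1
Rows:
  Row 0: "dj"
  Row 1: "lcd"
  Row 2: "a"
First row length: 2

2


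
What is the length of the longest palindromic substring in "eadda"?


Input: "eadda"
Checking substrings for palindromes:
  [1:5] "adda" (len 4) => palindrome
  [2:4] "dd" (len 2) => palindrome
Longest palindromic substring: "adda" with length 4

4


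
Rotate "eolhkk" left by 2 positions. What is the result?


Input: "eolhkk", rotate left by 2
First 2 characters: "eo"
Remaining characters: "lhkk"
Concatenate remaining + first: "lhkk" + "eo" = "lhkkeo"

lhkkeo


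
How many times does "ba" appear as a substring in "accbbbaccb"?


Searching for "ba" in "accbbbaccb"
Scanning each position:
  Position 0: "ac" => no
  Position 1: "cc" => no
  Position 2: "cb" => no
  Position 3: "bb" => no
  Position 4: "bb" => no
  Position 5: "ba" => MATCH
  Position 6: "ac" => no
  Position 7: "cc" => no
  Position 8: "cb" => no
Total occurrences: 1

1


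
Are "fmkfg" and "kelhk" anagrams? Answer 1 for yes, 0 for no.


Strings: "fmkfg", "kelhk"
Sorted first:  ffgkm
Sorted second: ehkkl
Differ at position 0: 'f' vs 'e' => not anagrams

0


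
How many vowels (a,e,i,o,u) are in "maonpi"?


Input: maonpi
Checking each character:
  'm' at position 0: consonant
  'a' at position 1: vowel (running total: 1)
  'o' at position 2: vowel (running total: 2)
  'n' at position 3: consonant
  'p' at position 4: consonant
  'i' at position 5: vowel (running total: 3)
Total vowels: 3

3


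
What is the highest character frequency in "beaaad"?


Input: beaaad
Character counts:
  'a': 3
  'b': 1
  'd': 1
  'e': 1
Maximum frequency: 3

3


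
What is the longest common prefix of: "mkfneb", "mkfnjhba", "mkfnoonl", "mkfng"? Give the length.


Words: mkfneb, mkfnjhba, mkfnoonl, mkfng
  Position 0: all 'm' => match
  Position 1: all 'k' => match
  Position 2: all 'f' => match
  Position 3: all 'n' => match
  Position 4: ('e', 'j', 'o', 'g') => mismatch, stop
LCP = "mkfn" (length 4)

4


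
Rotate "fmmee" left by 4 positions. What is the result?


Input: "fmmee", rotate left by 4
First 4 characters: "fmme"
Remaining characters: "e"
Concatenate remaining + first: "e" + "fmme" = "efmme"

efmme


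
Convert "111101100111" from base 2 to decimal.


Input: "111101100111" in base 2
Positional expansion:
  Digit '1' (value 1) x 2^11 = 2048
  Digit '1' (value 1) x 2^10 = 1024
  Digit '1' (value 1) x 2^9 = 512
  Digit '1' (value 1) x 2^8 = 256
  Digit '0' (value 0) x 2^7 = 0
  Digit '1' (value 1) x 2^6 = 64
  Digit '1' (value 1) x 2^5 = 32
  Digit '0' (value 0) x 2^4 = 0
  Digit '0' (value 0) x 2^3 = 0
  Digit '1' (value 1) x 2^2 = 4
  Digit '1' (value 1) x 2^1 = 2
  Digit '1' (value 1) x 2^0 = 1
Sum = 3943

3943


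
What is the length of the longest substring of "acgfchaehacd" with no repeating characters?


Input: "acgfchaehacd"
Sliding window (track last position of each char):
  Position 0 ('a'): window [0,0] length 1 -- new best
  Position 1 ('c'): window [0,1] length 2 -- new best
  Position 2 ('g'): window [0,2] length 3 -- new best
  Position 3 ('f'): window [0,3] length 4 -- new best
  Position 4 ('c'): repeat (last at 1), move window start to 2
  Position 4 ('c'): window [2,4] length 3
  Position 5 ('h'): window [2,5] length 4
  Position 6 ('a'): window [2,6] length 5 -- new best
  Position 7 ('e'): window [2,7] length 6 -- new best
  Position 8 ('h'): repeat (last at 5), move window start to 6
  Position 8 ('h'): window [6,8] length 3
  Position 9 ('a'): repeat (last at 6), move window start to 7
  Position 9 ('a'): window [7,9] length 3
  Position 10 ('c'): window [7,10] length 4
  Position 11 ('d'): window [7,11] length 5
Longest substring with no repeats: "gfchae" with length 6

6


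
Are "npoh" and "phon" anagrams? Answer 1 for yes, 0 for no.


Strings: "npoh", "phon"
Sorted first:  hnop
Sorted second: hnop
Sorted forms match => anagrams

1


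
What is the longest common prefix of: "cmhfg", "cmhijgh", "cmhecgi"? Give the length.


Words: cmhfg, cmhijgh, cmhecgi
  Position 0: all 'c' => match
  Position 1: all 'm' => match
  Position 2: all 'h' => match
  Position 3: ('f', 'i', 'e') => mismatch, stop
LCP = "cmh" (length 3)

3


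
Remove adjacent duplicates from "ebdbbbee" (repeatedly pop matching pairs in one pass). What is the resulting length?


Input: ebdbbbee
Stack-based adjacent duplicate removal:
  Read 'e': push. Stack: e
  Read 'b': push. Stack: eb
  Read 'd': push. Stack: ebd
  Read 'b': push. Stack: ebdb
  Read 'b': matches stack top 'b' => pop. Stack: ebd
  Read 'b': push. Stack: ebdb
  Read 'e': push. Stack: ebdbe
  Read 'e': matches stack top 'e' => pop. Stack: ebdb
Final stack: "ebdb" (length 4)

4


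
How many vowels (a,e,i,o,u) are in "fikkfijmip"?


Input: fikkfijmip
Checking each character:
  'f' at position 0: consonant
  'i' at position 1: vowel (running total: 1)
  'k' at position 2: consonant
  'k' at position 3: consonant
  'f' at position 4: consonant
  'i' at position 5: vowel (running total: 2)
  'j' at position 6: consonant
  'm' at position 7: consonant
  'i' at position 8: vowel (running total: 3)
  'p' at position 9: consonant
Total vowels: 3

3


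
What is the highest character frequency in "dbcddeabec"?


Input: dbcddeabec
Character counts:
  'a': 1
  'b': 2
  'c': 2
  'd': 3
  'e': 2
Maximum frequency: 3

3


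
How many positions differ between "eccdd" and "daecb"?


Comparing "eccdd" and "daecb" position by position:
  Position 0: 'e' vs 'd' => DIFFER
  Position 1: 'c' vs 'a' => DIFFER
  Position 2: 'c' vs 'e' => DIFFER
  Position 3: 'd' vs 'c' => DIFFER
  Position 4: 'd' vs 'b' => DIFFER
Positions that differ: 5

5


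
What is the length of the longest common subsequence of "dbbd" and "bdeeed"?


LCS of "dbbd" and "bdeeed"
DP table:
           b    d    e    e    e    d
      0    0    0    0    0    0    0
  d   0    0    1    1    1    1    1
  b   0    1    1    1    1    1    1
  b   0    1    1    1    1    1    1
  d   0    1    2    2    2    2    2
LCS length = dp[4][6] = 2

2


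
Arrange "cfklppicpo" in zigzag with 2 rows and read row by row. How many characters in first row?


Zigzag "cfklppicpo" into 2 rows:
Placing characters:
  'c' => row 0
  'f' => row 1
  'k' => row 0
  'l' => row 1
  'p' => row 0
  'p' => row 1
  'i' => row 0
  'c' => row 1
  'p' => row 0
  'o' => row 1
Rows:
  Row 0: "ckpip"
  Row 1: "flpco"
First row length: 5

5


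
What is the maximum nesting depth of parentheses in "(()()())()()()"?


Input: "(()()())()()()"
Tracking depth:
  Position 0 '(': depth becomes 1
  Position 1 '(': depth becomes 2
  Position 2 ')': depth becomes 1
  Position 3 '(': depth becomes 2
  Position 4 ')': depth becomes 1
  Position 5 '(': depth becomes 2
  Position 6 ')': depth becomes 1
  Position 7 ')': depth becomes 0
  Position 8 '(': depth becomes 1
  Position 9 ')': depth becomes 0
  Position 10 '(': depth becomes 1
  Position 11 ')': depth becomes 0
  Position 12 '(': depth becomes 1
  Position 13 ')': depth becomes 0
Maximum depth reached: 2

2


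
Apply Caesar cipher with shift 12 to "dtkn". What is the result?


Caesar cipher: shift "dtkn" by 12
  'd' (pos 3) + 12 = pos 15 = 'p'
  't' (pos 19) + 12 = pos 5 = 'f'
  'k' (pos 10) + 12 = pos 22 = 'w'
  'n' (pos 13) + 12 = pos 25 = 'z'
Result: pfwz

pfwz


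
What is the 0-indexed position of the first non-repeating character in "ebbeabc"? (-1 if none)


Input: ebbeabc
Character frequencies:
  'a': 1
  'b': 3
  'c': 1
  'e': 2
Scanning left to right for freq == 1:
  Position 0 ('e'): freq=2, skip
  Position 1 ('b'): freq=3, skip
  Position 2 ('b'): freq=3, skip
  Position 3 ('e'): freq=2, skip
  Position 4 ('a'): unique! => answer = 4

4


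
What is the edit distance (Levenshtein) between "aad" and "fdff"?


Computing edit distance: "aad" -> "fdff"
DP table:
           f    d    f    f
      0    1    2    3    4
  a   1    1    2    3    4
  a   2    2    2    3    4
  d   3    3    2    3    4
Edit distance = dp[3][4] = 4

4


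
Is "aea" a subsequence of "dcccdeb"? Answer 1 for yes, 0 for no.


Check if "aea" is a subsequence of "dcccdeb"
Greedy scan:
  Position 0 ('d'): no match needed
  Position 1 ('c'): no match needed
  Position 2 ('c'): no match needed
  Position 3 ('c'): no match needed
  Position 4 ('d'): no match needed
  Position 5 ('e'): no match needed
  Position 6 ('b'): no match needed
Only matched 0/3 characters => not a subsequence

0


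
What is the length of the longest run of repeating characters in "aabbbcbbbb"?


Input: "aabbbcbbbb"
Scanning for longest run:
  Position 1 ('a'): continues run of 'a', length=2
  Position 2 ('b'): new char, reset run to 1
  Position 3 ('b'): continues run of 'b', length=2
  Position 4 ('b'): continues run of 'b', length=3
  Position 5 ('c'): new char, reset run to 1
  Position 6 ('b'): new char, reset run to 1
  Position 7 ('b'): continues run of 'b', length=2
  Position 8 ('b'): continues run of 'b', length=3
  Position 9 ('b'): continues run of 'b', length=4
Longest run: 'b' with length 4

4


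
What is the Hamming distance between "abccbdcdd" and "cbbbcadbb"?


Comparing "abccbdcdd" and "cbbbcadbb" position by position:
  Position 0: 'a' vs 'c' => differ
  Position 1: 'b' vs 'b' => same
  Position 2: 'c' vs 'b' => differ
  Position 3: 'c' vs 'b' => differ
  Position 4: 'b' vs 'c' => differ
  Position 5: 'd' vs 'a' => differ
  Position 6: 'c' vs 'd' => differ
  Position 7: 'd' vs 'b' => differ
  Position 8: 'd' vs 'b' => differ
Total differences (Hamming distance): 8

8


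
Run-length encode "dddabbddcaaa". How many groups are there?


Input: dddabbddcaaa
Scanning for consecutive runs:
  Group 1: 'd' x 3 (positions 0-2)
  Group 2: 'a' x 1 (positions 3-3)
  Group 3: 'b' x 2 (positions 4-5)
  Group 4: 'd' x 2 (positions 6-7)
  Group 5: 'c' x 1 (positions 8-8)
  Group 6: 'a' x 3 (positions 9-11)
Total groups: 6

6


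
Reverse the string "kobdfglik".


Input: kobdfglik
Reading characters right to left:
  Position 8: 'k'
  Position 7: 'i'
  Position 6: 'l'
  Position 5: 'g'
  Position 4: 'f'
  Position 3: 'd'
  Position 2: 'b'
  Position 1: 'o'
  Position 0: 'k'
Reversed: kilgfdbok

kilgfdbok


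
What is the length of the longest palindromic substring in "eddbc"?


Input: "eddbc"
Checking substrings for palindromes:
  [1:3] "dd" (len 2) => palindrome
Longest palindromic substring: "dd" with length 2

2


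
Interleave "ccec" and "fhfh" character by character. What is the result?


Interleaving "ccec" and "fhfh":
  Position 0: 'c' from first, 'f' from second => "cf"
  Position 1: 'c' from first, 'h' from second => "ch"
  Position 2: 'e' from first, 'f' from second => "ef"
  Position 3: 'c' from first, 'h' from second => "ch"
Result: cfchefch

cfchefch


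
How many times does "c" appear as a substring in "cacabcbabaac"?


Searching for "c" in "cacabcbabaac"
Scanning each position:
  Position 0: "c" => MATCH
  Position 1: "a" => no
  Position 2: "c" => MATCH
  Position 3: "a" => no
  Position 4: "b" => no
  Position 5: "c" => MATCH
  Position 6: "b" => no
  Position 7: "a" => no
  Position 8: "b" => no
  Position 9: "a" => no
  Position 10: "a" => no
  Position 11: "c" => MATCH
Total occurrences: 4

4


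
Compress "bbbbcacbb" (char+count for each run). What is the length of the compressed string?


Input: bbbbcacbb
Runs:
  'b' x 4 => "b4"
  'c' x 1 => "c1"
  'a' x 1 => "a1"
  'c' x 1 => "c1"
  'b' x 2 => "b2"
Compressed: "b4c1a1c1b2"
Compressed length: 10

10


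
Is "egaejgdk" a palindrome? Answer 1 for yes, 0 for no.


Input: egaejgdk
Reversed: kdgjeage
  Compare pos 0 ('e') with pos 7 ('k'): MISMATCH
  Compare pos 1 ('g') with pos 6 ('d'): MISMATCH
  Compare pos 2 ('a') with pos 5 ('g'): MISMATCH
  Compare pos 3 ('e') with pos 4 ('j'): MISMATCH
Result: not a palindrome

0


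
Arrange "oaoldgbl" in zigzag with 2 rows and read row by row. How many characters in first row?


Zigzag "oaoldgbl" into 2 rows:
Placing characters:
  'o' => row 0
  'a' => row 1
  'o' => row 0
  'l' => row 1
  'd' => row 0
  'g' => row 1
  'b' => row 0
  'l' => row 1
Rows:
  Row 0: "oodb"
  Row 1: "algl"
First row length: 4

4


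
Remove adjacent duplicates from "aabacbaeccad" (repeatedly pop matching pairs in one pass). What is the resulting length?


Input: aabacbaeccad
Stack-based adjacent duplicate removal:
  Read 'a': push. Stack: a
  Read 'a': matches stack top 'a' => pop. Stack: (empty)
  Read 'b': push. Stack: b
  Read 'a': push. Stack: ba
  Read 'c': push. Stack: bac
  Read 'b': push. Stack: bacb
  Read 'a': push. Stack: bacba
  Read 'e': push. Stack: bacbae
  Read 'c': push. Stack: bacbaec
  Read 'c': matches stack top 'c' => pop. Stack: bacbae
  Read 'a': push. Stack: bacbaea
  Read 'd': push. Stack: bacbaead
Final stack: "bacbaead" (length 8)

8


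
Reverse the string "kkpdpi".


Input: kkpdpi
Reading characters right to left:
  Position 5: 'i'
  Position 4: 'p'
  Position 3: 'd'
  Position 2: 'p'
  Position 1: 'k'
  Position 0: 'k'
Reversed: ipdpkk

ipdpkk


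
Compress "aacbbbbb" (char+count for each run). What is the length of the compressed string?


Input: aacbbbbb
Runs:
  'a' x 2 => "a2"
  'c' x 1 => "c1"
  'b' x 5 => "b5"
Compressed: "a2c1b5"
Compressed length: 6

6


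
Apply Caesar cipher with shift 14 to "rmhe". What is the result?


Caesar cipher: shift "rmhe" by 14
  'r' (pos 17) + 14 = pos 5 = 'f'
  'm' (pos 12) + 14 = pos 0 = 'a'
  'h' (pos 7) + 14 = pos 21 = 'v'
  'e' (pos 4) + 14 = pos 18 = 's'
Result: favs

favs


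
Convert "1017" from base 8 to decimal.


Input: "1017" in base 8
Positional expansion:
  Digit '1' (value 1) x 8^3 = 512
  Digit '0' (value 0) x 8^2 = 0
  Digit '1' (value 1) x 8^1 = 8
  Digit '7' (value 7) x 8^0 = 7
Sum = 527

527


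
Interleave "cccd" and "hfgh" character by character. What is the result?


Interleaving "cccd" and "hfgh":
  Position 0: 'c' from first, 'h' from second => "ch"
  Position 1: 'c' from first, 'f' from second => "cf"
  Position 2: 'c' from first, 'g' from second => "cg"
  Position 3: 'd' from first, 'h' from second => "dh"
Result: chcfcgdh

chcfcgdh


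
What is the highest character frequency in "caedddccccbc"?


Input: caedddccccbc
Character counts:
  'a': 1
  'b': 1
  'c': 6
  'd': 3
  'e': 1
Maximum frequency: 6

6


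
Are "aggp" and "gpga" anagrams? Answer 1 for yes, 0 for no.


Strings: "aggp", "gpga"
Sorted first:  aggp
Sorted second: aggp
Sorted forms match => anagrams

1


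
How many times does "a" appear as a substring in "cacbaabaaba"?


Searching for "a" in "cacbaabaaba"
Scanning each position:
  Position 0: "c" => no
  Position 1: "a" => MATCH
  Position 2: "c" => no
  Position 3: "b" => no
  Position 4: "a" => MATCH
  Position 5: "a" => MATCH
  Position 6: "b" => no
  Position 7: "a" => MATCH
  Position 8: "a" => MATCH
  Position 9: "b" => no
  Position 10: "a" => MATCH
Total occurrences: 6

6


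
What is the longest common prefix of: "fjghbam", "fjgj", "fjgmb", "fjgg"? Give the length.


Words: fjghbam, fjgj, fjgmb, fjgg
  Position 0: all 'f' => match
  Position 1: all 'j' => match
  Position 2: all 'g' => match
  Position 3: ('h', 'j', 'm', 'g') => mismatch, stop
LCP = "fjg" (length 3)

3


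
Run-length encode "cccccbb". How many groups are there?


Input: cccccbb
Scanning for consecutive runs:
  Group 1: 'c' x 5 (positions 0-4)
  Group 2: 'b' x 2 (positions 5-6)
Total groups: 2

2


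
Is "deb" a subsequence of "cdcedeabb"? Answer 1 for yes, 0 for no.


Check if "deb" is a subsequence of "cdcedeabb"
Greedy scan:
  Position 0 ('c'): no match needed
  Position 1 ('d'): matches sub[0] = 'd'
  Position 2 ('c'): no match needed
  Position 3 ('e'): matches sub[1] = 'e'
  Position 4 ('d'): no match needed
  Position 5 ('e'): no match needed
  Position 6 ('a'): no match needed
  Position 7 ('b'): matches sub[2] = 'b'
  Position 8 ('b'): no match needed
All 3 characters matched => is a subsequence

1


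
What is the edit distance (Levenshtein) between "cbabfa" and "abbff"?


Computing edit distance: "cbabfa" -> "abbff"
DP table:
           a    b    b    f    f
      0    1    2    3    4    5
  c   1    1    2    3    4    5
  b   2    2    1    2    3    4
  a   3    2    2    2    3    4
  b   4    3    2    2    3    4
  f   5    4    3    3    2    3
  a   6    5    4    4    3    3
Edit distance = dp[6][5] = 3

3


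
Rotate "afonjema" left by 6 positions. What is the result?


Input: "afonjema", rotate left by 6
First 6 characters: "afonje"
Remaining characters: "ma"
Concatenate remaining + first: "ma" + "afonje" = "maafonje"

maafonje


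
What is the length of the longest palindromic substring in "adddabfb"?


Input: "adddabfb"
Checking substrings for palindromes:
  [0:5] "addda" (len 5) => palindrome
  [1:4] "ddd" (len 3) => palindrome
  [5:8] "bfb" (len 3) => palindrome
  [1:3] "dd" (len 2) => palindrome
  [2:4] "dd" (len 2) => palindrome
Longest palindromic substring: "addda" with length 5

5


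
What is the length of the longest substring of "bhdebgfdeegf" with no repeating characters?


Input: "bhdebgfdeegf"
Sliding window (track last position of each char):
  Position 0 ('b'): window [0,0] length 1 -- new best
  Position 1 ('h'): window [0,1] length 2 -- new best
  Position 2 ('d'): window [0,2] length 3 -- new best
  Position 3 ('e'): window [0,3] length 4 -- new best
  Position 4 ('b'): repeat (last at 0), move window start to 1
  Position 4 ('b'): window [1,4] length 4
  Position 5 ('g'): window [1,5] length 5 -- new best
  Position 6 ('f'): window [1,6] length 6 -- new best
  Position 7 ('d'): repeat (last at 2), move window start to 3
  Position 7 ('d'): window [3,7] length 5
  Position 8 ('e'): repeat (last at 3), move window start to 4
  Position 8 ('e'): window [4,8] length 5
  Position 9 ('e'): repeat (last at 8), move window start to 9
  Position 9 ('e'): window [9,9] length 1
  Position 10 ('g'): window [9,10] length 2
  Position 11 ('f'): window [9,11] length 3
Longest substring with no repeats: "hdebgf" with length 6

6


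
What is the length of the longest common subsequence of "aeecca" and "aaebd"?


LCS of "aeecca" and "aaebd"
DP table:
           a    a    e    b    d
      0    0    0    0    0    0
  a   0    1    1    1    1    1
  e   0    1    1    2    2    2
  e   0    1    1    2    2    2
  c   0    1    1    2    2    2
  c   0    1    1    2    2    2
  a   0    1    2    2    2    2
LCS length = dp[6][5] = 2

2


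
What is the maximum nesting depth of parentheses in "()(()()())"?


Input: "()(()()())"
Tracking depth:
  Position 0 '(': depth becomes 1
  Position 1 ')': depth becomes 0
  Position 2 '(': depth becomes 1
  Position 3 '(': depth becomes 2
  Position 4 ')': depth becomes 1
  Position 5 '(': depth becomes 2
  Position 6 ')': depth becomes 1
  Position 7 '(': depth becomes 2
  Position 8 ')': depth becomes 1
  Position 9 ')': depth becomes 0
Maximum depth reached: 2

2


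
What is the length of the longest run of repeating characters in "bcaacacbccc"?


Input: "bcaacacbccc"
Scanning for longest run:
  Position 1 ('c'): new char, reset run to 1
  Position 2 ('a'): new char, reset run to 1
  Position 3 ('a'): continues run of 'a', length=2
  Position 4 ('c'): new char, reset run to 1
  Position 5 ('a'): new char, reset run to 1
  Position 6 ('c'): new char, reset run to 1
  Position 7 ('b'): new char, reset run to 1
  Position 8 ('c'): new char, reset run to 1
  Position 9 ('c'): continues run of 'c', length=2
  Position 10 ('c'): continues run of 'c', length=3
Longest run: 'c' with length 3

3


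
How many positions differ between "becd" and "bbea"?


Comparing "becd" and "bbea" position by position:
  Position 0: 'b' vs 'b' => same
  Position 1: 'e' vs 'b' => DIFFER
  Position 2: 'c' vs 'e' => DIFFER
  Position 3: 'd' vs 'a' => DIFFER
Positions that differ: 3

3


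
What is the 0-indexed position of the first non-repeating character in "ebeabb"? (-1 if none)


Input: ebeabb
Character frequencies:
  'a': 1
  'b': 3
  'e': 2
Scanning left to right for freq == 1:
  Position 0 ('e'): freq=2, skip
  Position 1 ('b'): freq=3, skip
  Position 2 ('e'): freq=2, skip
  Position 3 ('a'): unique! => answer = 3

3


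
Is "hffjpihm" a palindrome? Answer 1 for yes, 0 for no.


Input: hffjpihm
Reversed: mhipjffh
  Compare pos 0 ('h') with pos 7 ('m'): MISMATCH
  Compare pos 1 ('f') with pos 6 ('h'): MISMATCH
  Compare pos 2 ('f') with pos 5 ('i'): MISMATCH
  Compare pos 3 ('j') with pos 4 ('p'): MISMATCH
Result: not a palindrome

0


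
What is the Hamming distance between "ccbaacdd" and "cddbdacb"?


Comparing "ccbaacdd" and "cddbdacb" position by position:
  Position 0: 'c' vs 'c' => same
  Position 1: 'c' vs 'd' => differ
  Position 2: 'b' vs 'd' => differ
  Position 3: 'a' vs 'b' => differ
  Position 4: 'a' vs 'd' => differ
  Position 5: 'c' vs 'a' => differ
  Position 6: 'd' vs 'c' => differ
  Position 7: 'd' vs 'b' => differ
Total differences (Hamming distance): 7

7


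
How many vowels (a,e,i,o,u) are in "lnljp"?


Input: lnljp
Checking each character:
  'l' at position 0: consonant
  'n' at position 1: consonant
  'l' at position 2: consonant
  'j' at position 3: consonant
  'p' at position 4: consonant
Total vowels: 0

0


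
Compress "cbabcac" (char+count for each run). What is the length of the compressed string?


Input: cbabcac
Runs:
  'c' x 1 => "c1"
  'b' x 1 => "b1"
  'a' x 1 => "a1"
  'b' x 1 => "b1"
  'c' x 1 => "c1"
  'a' x 1 => "a1"
  'c' x 1 => "c1"
Compressed: "c1b1a1b1c1a1c1"
Compressed length: 14

14


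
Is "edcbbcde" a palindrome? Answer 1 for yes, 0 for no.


Input: edcbbcde
Reversed: edcbbcde
  Compare pos 0 ('e') with pos 7 ('e'): match
  Compare pos 1 ('d') with pos 6 ('d'): match
  Compare pos 2 ('c') with pos 5 ('c'): match
  Compare pos 3 ('b') with pos 4 ('b'): match
Result: palindrome

1


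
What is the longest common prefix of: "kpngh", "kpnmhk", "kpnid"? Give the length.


Words: kpngh, kpnmhk, kpnid
  Position 0: all 'k' => match
  Position 1: all 'p' => match
  Position 2: all 'n' => match
  Position 3: ('g', 'm', 'i') => mismatch, stop
LCP = "kpn" (length 3)

3


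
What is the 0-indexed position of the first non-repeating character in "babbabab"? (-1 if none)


Input: babbabab
Character frequencies:
  'a': 3
  'b': 5
Scanning left to right for freq == 1:
  Position 0 ('b'): freq=5, skip
  Position 1 ('a'): freq=3, skip
  Position 2 ('b'): freq=5, skip
  Position 3 ('b'): freq=5, skip
  Position 4 ('a'): freq=3, skip
  Position 5 ('b'): freq=5, skip
  Position 6 ('a'): freq=3, skip
  Position 7 ('b'): freq=5, skip
  No unique character found => answer = -1

-1


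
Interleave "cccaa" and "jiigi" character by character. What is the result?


Interleaving "cccaa" and "jiigi":
  Position 0: 'c' from first, 'j' from second => "cj"
  Position 1: 'c' from first, 'i' from second => "ci"
  Position 2: 'c' from first, 'i' from second => "ci"
  Position 3: 'a' from first, 'g' from second => "ag"
  Position 4: 'a' from first, 'i' from second => "ai"
Result: cjciciagai

cjciciagai


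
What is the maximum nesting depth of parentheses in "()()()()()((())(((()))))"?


Input: "()()()()()((())(((()))))"
Tracking depth:
  Position 0 '(': depth becomes 1
  Position 1 ')': depth becomes 0
  Position 2 '(': depth becomes 1
  Position 3 ')': depth becomes 0
  Position 4 '(': depth becomes 1
  Position 5 ')': depth becomes 0
  Position 6 '(': depth becomes 1
  Position 7 ')': depth becomes 0
  Position 8 '(': depth becomes 1
  Position 9 ')': depth becomes 0
  Position 10 '(': depth becomes 1
  Position 11 '(': depth becomes 2
  Position 12 '(': depth becomes 3
  Position 13 ')': depth becomes 2
  Position 14 ')': depth becomes 1
  Position 15 '(': depth becomes 2
  Position 16 '(': depth becomes 3
  Position 17 '(': depth becomes 4
  Position 18 '(': depth becomes 5
  Position 19 ')': depth becomes 4
  Position 20 ')': depth becomes 3
  Position 21 ')': depth becomes 2
  Position 22 ')': depth becomes 1
  Position 23 ')': depth becomes 0
Maximum depth reached: 5

5


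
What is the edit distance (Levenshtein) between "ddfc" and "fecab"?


Computing edit distance: "ddfc" -> "fecab"
DP table:
           f    e    c    a    b
      0    1    2    3    4    5
  d   1    1    2    3    4    5
  d   2    2    2    3    4    5
  f   3    2    3    3    4    5
  c   4    3    3    3    4    5
Edit distance = dp[4][5] = 5

5


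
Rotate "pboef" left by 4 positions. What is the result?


Input: "pboef", rotate left by 4
First 4 characters: "pboe"
Remaining characters: "f"
Concatenate remaining + first: "f" + "pboe" = "fpboe"

fpboe


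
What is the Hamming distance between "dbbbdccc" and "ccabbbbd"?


Comparing "dbbbdccc" and "ccabbbbd" position by position:
  Position 0: 'd' vs 'c' => differ
  Position 1: 'b' vs 'c' => differ
  Position 2: 'b' vs 'a' => differ
  Position 3: 'b' vs 'b' => same
  Position 4: 'd' vs 'b' => differ
  Position 5: 'c' vs 'b' => differ
  Position 6: 'c' vs 'b' => differ
  Position 7: 'c' vs 'd' => differ
Total differences (Hamming distance): 7

7


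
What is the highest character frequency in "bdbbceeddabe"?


Input: bdbbceeddabe
Character counts:
  'a': 1
  'b': 4
  'c': 1
  'd': 3
  'e': 3
Maximum frequency: 4

4


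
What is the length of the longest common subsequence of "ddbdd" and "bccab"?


LCS of "ddbdd" and "bccab"
DP table:
           b    c    c    a    b
      0    0    0    0    0    0
  d   0    0    0    0    0    0
  d   0    0    0    0    0    0
  b   0    1    1    1    1    1
  d   0    1    1    1    1    1
  d   0    1    1    1    1    1
LCS length = dp[5][5] = 1

1


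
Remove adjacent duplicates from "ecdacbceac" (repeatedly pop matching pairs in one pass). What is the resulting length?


Input: ecdacbceac
Stack-based adjacent duplicate removal:
  Read 'e': push. Stack: e
  Read 'c': push. Stack: ec
  Read 'd': push. Stack: ecd
  Read 'a': push. Stack: ecda
  Read 'c': push. Stack: ecdac
  Read 'b': push. Stack: ecdacb
  Read 'c': push. Stack: ecdacbc
  Read 'e': push. Stack: ecdacbce
  Read 'a': push. Stack: ecdacbcea
  Read 'c': push. Stack: ecdacbceac
Final stack: "ecdacbceac" (length 10)

10


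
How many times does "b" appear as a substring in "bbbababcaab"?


Searching for "b" in "bbbababcaab"
Scanning each position:
  Position 0: "b" => MATCH
  Position 1: "b" => MATCH
  Position 2: "b" => MATCH
  Position 3: "a" => no
  Position 4: "b" => MATCH
  Position 5: "a" => no
  Position 6: "b" => MATCH
  Position 7: "c" => no
  Position 8: "a" => no
  Position 9: "a" => no
  Position 10: "b" => MATCH
Total occurrences: 6

6


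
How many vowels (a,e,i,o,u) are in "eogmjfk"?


Input: eogmjfk
Checking each character:
  'e' at position 0: vowel (running total: 1)
  'o' at position 1: vowel (running total: 2)
  'g' at position 2: consonant
  'm' at position 3: consonant
  'j' at position 4: consonant
  'f' at position 5: consonant
  'k' at position 6: consonant
Total vowels: 2

2


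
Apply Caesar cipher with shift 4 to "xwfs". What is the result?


Caesar cipher: shift "xwfs" by 4
  'x' (pos 23) + 4 = pos 1 = 'b'
  'w' (pos 22) + 4 = pos 0 = 'a'
  'f' (pos 5) + 4 = pos 9 = 'j'
  's' (pos 18) + 4 = pos 22 = 'w'
Result: bajw

bajw


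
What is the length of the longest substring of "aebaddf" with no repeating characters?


Input: "aebaddf"
Sliding window (track last position of each char):
  Position 0 ('a'): window [0,0] length 1 -- new best
  Position 1 ('e'): window [0,1] length 2 -- new best
  Position 2 ('b'): window [0,2] length 3 -- new best
  Position 3 ('a'): repeat (last at 0), move window start to 1
  Position 3 ('a'): window [1,3] length 3
  Position 4 ('d'): window [1,4] length 4 -- new best
  Position 5 ('d'): repeat (last at 4), move window start to 5
  Position 5 ('d'): window [5,5] length 1
  Position 6 ('f'): window [5,6] length 2
Longest substring with no repeats: "ebad" with length 4

4


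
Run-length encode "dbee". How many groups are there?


Input: dbee
Scanning for consecutive runs:
  Group 1: 'd' x 1 (positions 0-0)
  Group 2: 'b' x 1 (positions 1-1)
  Group 3: 'e' x 2 (positions 2-3)
Total groups: 3

3


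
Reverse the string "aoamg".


Input: aoamg
Reading characters right to left:
  Position 4: 'g'
  Position 3: 'm'
  Position 2: 'a'
  Position 1: 'o'
  Position 0: 'a'
Reversed: gmaoa

gmaoa


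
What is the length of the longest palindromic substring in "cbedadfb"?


Input: "cbedadfb"
Checking substrings for palindromes:
  [3:6] "dad" (len 3) => palindrome
Longest palindromic substring: "dad" with length 3

3


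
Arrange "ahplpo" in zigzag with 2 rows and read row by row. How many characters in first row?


Zigzag "ahplpo" into 2 rows:
Placing characters:
  'a' => row 0
  'h' => row 1
  'p' => row 0
  'l' => row 1
  'p' => row 0
  'o' => row 1
Rows:
  Row 0: "app"
  Row 1: "hlo"
First row length: 3

3


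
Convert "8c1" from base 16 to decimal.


Input: "8c1" in base 16
Positional expansion:
  Digit '8' (value 8) x 16^2 = 2048
  Digit 'c' (value 12) x 16^1 = 192
  Digit '1' (value 1) x 16^0 = 1
Sum = 2241

2241


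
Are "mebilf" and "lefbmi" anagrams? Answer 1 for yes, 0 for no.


Strings: "mebilf", "lefbmi"
Sorted first:  befilm
Sorted second: befilm
Sorted forms match => anagrams

1


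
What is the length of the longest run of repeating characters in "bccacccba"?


Input: "bccacccba"
Scanning for longest run:
  Position 1 ('c'): new char, reset run to 1
  Position 2 ('c'): continues run of 'c', length=2
  Position 3 ('a'): new char, reset run to 1
  Position 4 ('c'): new char, reset run to 1
  Position 5 ('c'): continues run of 'c', length=2
  Position 6 ('c'): continues run of 'c', length=3
  Position 7 ('b'): new char, reset run to 1
  Position 8 ('a'): new char, reset run to 1
Longest run: 'c' with length 3

3


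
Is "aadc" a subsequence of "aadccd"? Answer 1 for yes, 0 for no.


Check if "aadc" is a subsequence of "aadccd"
Greedy scan:
  Position 0 ('a'): matches sub[0] = 'a'
  Position 1 ('a'): matches sub[1] = 'a'
  Position 2 ('d'): matches sub[2] = 'd'
  Position 3 ('c'): matches sub[3] = 'c'
  Position 4 ('c'): no match needed
  Position 5 ('d'): no match needed
All 4 characters matched => is a subsequence

1


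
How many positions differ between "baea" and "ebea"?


Comparing "baea" and "ebea" position by position:
  Position 0: 'b' vs 'e' => DIFFER
  Position 1: 'a' vs 'b' => DIFFER
  Position 2: 'e' vs 'e' => same
  Position 3: 'a' vs 'a' => same
Positions that differ: 2

2


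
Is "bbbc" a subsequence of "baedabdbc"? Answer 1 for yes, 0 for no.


Check if "bbbc" is a subsequence of "baedabdbc"
Greedy scan:
  Position 0 ('b'): matches sub[0] = 'b'
  Position 1 ('a'): no match needed
  Position 2 ('e'): no match needed
  Position 3 ('d'): no match needed
  Position 4 ('a'): no match needed
  Position 5 ('b'): matches sub[1] = 'b'
  Position 6 ('d'): no match needed
  Position 7 ('b'): matches sub[2] = 'b'
  Position 8 ('c'): matches sub[3] = 'c'
All 4 characters matched => is a subsequence

1


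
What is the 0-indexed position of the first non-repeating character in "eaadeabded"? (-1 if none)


Input: eaadeabded
Character frequencies:
  'a': 3
  'b': 1
  'd': 3
  'e': 3
Scanning left to right for freq == 1:
  Position 0 ('e'): freq=3, skip
  Position 1 ('a'): freq=3, skip
  Position 2 ('a'): freq=3, skip
  Position 3 ('d'): freq=3, skip
  Position 4 ('e'): freq=3, skip
  Position 5 ('a'): freq=3, skip
  Position 6 ('b'): unique! => answer = 6

6


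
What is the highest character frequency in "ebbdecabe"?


Input: ebbdecabe
Character counts:
  'a': 1
  'b': 3
  'c': 1
  'd': 1
  'e': 3
Maximum frequency: 3

3


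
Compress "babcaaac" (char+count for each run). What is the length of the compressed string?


Input: babcaaac
Runs:
  'b' x 1 => "b1"
  'a' x 1 => "a1"
  'b' x 1 => "b1"
  'c' x 1 => "c1"
  'a' x 3 => "a3"
  'c' x 1 => "c1"
Compressed: "b1a1b1c1a3c1"
Compressed length: 12

12


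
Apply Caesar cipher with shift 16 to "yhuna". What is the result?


Caesar cipher: shift "yhuna" by 16
  'y' (pos 24) + 16 = pos 14 = 'o'
  'h' (pos 7) + 16 = pos 23 = 'x'
  'u' (pos 20) + 16 = pos 10 = 'k'
  'n' (pos 13) + 16 = pos 3 = 'd'
  'a' (pos 0) + 16 = pos 16 = 'q'
Result: oxkdq

oxkdq


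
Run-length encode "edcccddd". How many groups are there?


Input: edcccddd
Scanning for consecutive runs:
  Group 1: 'e' x 1 (positions 0-0)
  Group 2: 'd' x 1 (positions 1-1)
  Group 3: 'c' x 3 (positions 2-4)
  Group 4: 'd' x 3 (positions 5-7)
Total groups: 4

4


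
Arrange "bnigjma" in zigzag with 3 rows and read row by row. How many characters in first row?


Zigzag "bnigjma" into 3 rows:
Placing characters:
  'b' => row 0
  'n' => row 1
  'i' => row 2
  'g' => row 1
  'j' => row 0
  'm' => row 1
  'a' => row 2
Rows:
  Row 0: "bj"
  Row 1: "ngm"
  Row 2: "ia"
First row length: 2

2


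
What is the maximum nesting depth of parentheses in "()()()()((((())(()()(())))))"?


Input: "()()()()((((())(()()(())))))"
Tracking depth:
  Position 0 '(': depth becomes 1
  Position 1 ')': depth becomes 0
  Position 2 '(': depth becomes 1
  Position 3 ')': depth becomes 0
  Position 4 '(': depth becomes 1
  Position 5 ')': depth becomes 0
  Position 6 '(': depth becomes 1
  Position 7 ')': depth becomes 0
  Position 8 '(': depth becomes 1
  Position 9 '(': depth becomes 2
  Position 10 '(': depth becomes 3
  Position 11 '(': depth becomes 4
  Position 12 '(': depth becomes 5
  Position 13 ')': depth becomes 4
  Position 14 ')': depth becomes 3
  Position 15 '(': depth becomes 4
  Position 16 '(': depth becomes 5
  Position 17 ')': depth becomes 4
  Position 18 '(': depth becomes 5
  Position 19 ')': depth becomes 4
  Position 20 '(': depth becomes 5
  Position 21 '(': depth becomes 6
  Position 22 ')': depth becomes 5
  Position 23 ')': depth becomes 4
  Position 24 ')': depth becomes 3
  Position 25 ')': depth becomes 2
  Position 26 ')': depth becomes 1
  Position 27 ')': depth becomes 0
Maximum depth reached: 6

6


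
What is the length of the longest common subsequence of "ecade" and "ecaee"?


LCS of "ecade" and "ecaee"
DP table:
           e    c    a    e    e
      0    0    0    0    0    0
  e   0    1    1    1    1    1
  c   0    1    2    2    2    2
  a   0    1    2    3    3    3
  d   0    1    2    3    3    3
  e   0    1    2    3    4    4
LCS length = dp[5][5] = 4

4


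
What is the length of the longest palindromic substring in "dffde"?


Input: "dffde"
Checking substrings for palindromes:
  [0:4] "dffd" (len 4) => palindrome
  [1:3] "ff" (len 2) => palindrome
Longest palindromic substring: "dffd" with length 4

4


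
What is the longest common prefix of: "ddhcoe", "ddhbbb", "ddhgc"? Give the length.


Words: ddhcoe, ddhbbb, ddhgc
  Position 0: all 'd' => match
  Position 1: all 'd' => match
  Position 2: all 'h' => match
  Position 3: ('c', 'b', 'g') => mismatch, stop
LCP = "ddh" (length 3)

3


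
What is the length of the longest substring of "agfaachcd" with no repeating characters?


Input: "agfaachcd"
Sliding window (track last position of each char):
  Position 0 ('a'): window [0,0] length 1 -- new best
  Position 1 ('g'): window [0,1] length 2 -- new best
  Position 2 ('f'): window [0,2] length 3 -- new best
  Position 3 ('a'): repeat (last at 0), move window start to 1
  Position 3 ('a'): window [1,3] length 3
  Position 4 ('a'): repeat (last at 3), move window start to 4
  Position 4 ('a'): window [4,4] length 1
  Position 5 ('c'): window [4,5] length 2
  Position 6 ('h'): window [4,6] length 3
  Position 7 ('c'): repeat (last at 5), move window start to 6
  Position 7 ('c'): window [6,7] length 2
  Position 8 ('d'): window [6,8] length 3
Longest substring with no repeats: "agf" with length 3

3


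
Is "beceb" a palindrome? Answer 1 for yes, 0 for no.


Input: beceb
Reversed: beceb
  Compare pos 0 ('b') with pos 4 ('b'): match
  Compare pos 1 ('e') with pos 3 ('e'): match
Result: palindrome

1


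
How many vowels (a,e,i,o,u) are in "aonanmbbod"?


Input: aonanmbbod
Checking each character:
  'a' at position 0: vowel (running total: 1)
  'o' at position 1: vowel (running total: 2)
  'n' at position 2: consonant
  'a' at position 3: vowel (running total: 3)
  'n' at position 4: consonant
  'm' at position 5: consonant
  'b' at position 6: consonant
  'b' at position 7: consonant
  'o' at position 8: vowel (running total: 4)
  'd' at position 9: consonant
Total vowels: 4

4


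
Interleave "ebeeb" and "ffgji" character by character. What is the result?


Interleaving "ebeeb" and "ffgji":
  Position 0: 'e' from first, 'f' from second => "ef"
  Position 1: 'b' from first, 'f' from second => "bf"
  Position 2: 'e' from first, 'g' from second => "eg"
  Position 3: 'e' from first, 'j' from second => "ej"
  Position 4: 'b' from first, 'i' from second => "bi"
Result: efbfegejbi

efbfegejbi


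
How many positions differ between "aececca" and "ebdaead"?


Comparing "aececca" and "ebdaead" position by position:
  Position 0: 'a' vs 'e' => DIFFER
  Position 1: 'e' vs 'b' => DIFFER
  Position 2: 'c' vs 'd' => DIFFER
  Position 3: 'e' vs 'a' => DIFFER
  Position 4: 'c' vs 'e' => DIFFER
  Position 5: 'c' vs 'a' => DIFFER
  Position 6: 'a' vs 'd' => DIFFER
Positions that differ: 7

7


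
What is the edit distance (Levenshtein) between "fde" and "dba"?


Computing edit distance: "fde" -> "dba"
DP table:
           d    b    a
      0    1    2    3
  f   1    1    2    3
  d   2    1    2    3
  e   3    2    2    3
Edit distance = dp[3][3] = 3

3


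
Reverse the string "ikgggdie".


Input: ikgggdie
Reading characters right to left:
  Position 7: 'e'
  Position 6: 'i'
  Position 5: 'd'
  Position 4: 'g'
  Position 3: 'g'
  Position 2: 'g'
  Position 1: 'k'
  Position 0: 'i'
Reversed: eidgggki

eidgggki


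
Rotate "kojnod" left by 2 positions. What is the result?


Input: "kojnod", rotate left by 2
First 2 characters: "ko"
Remaining characters: "jnod"
Concatenate remaining + first: "jnod" + "ko" = "jnodko"

jnodko


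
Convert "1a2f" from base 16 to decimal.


Input: "1a2f" in base 16
Positional expansion:
  Digit '1' (value 1) x 16^3 = 4096
  Digit 'a' (value 10) x 16^2 = 2560
  Digit '2' (value 2) x 16^1 = 32
  Digit 'f' (value 15) x 16^0 = 15
Sum = 6703

6703


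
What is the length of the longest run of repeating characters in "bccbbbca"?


Input: "bccbbbca"
Scanning for longest run:
  Position 1 ('c'): new char, reset run to 1
  Position 2 ('c'): continues run of 'c', length=2
  Position 3 ('b'): new char, reset run to 1
  Position 4 ('b'): continues run of 'b', length=2
  Position 5 ('b'): continues run of 'b', length=3
  Position 6 ('c'): new char, reset run to 1
  Position 7 ('a'): new char, reset run to 1
Longest run: 'b' with length 3

3
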